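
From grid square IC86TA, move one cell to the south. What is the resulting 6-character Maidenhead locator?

IC85tx

Latitude subsquare a = 0; −1 → -1, wraps to 23 = x, carry into square.
Latitude square 6; −1 → 5.
The longitude characters are unchanged.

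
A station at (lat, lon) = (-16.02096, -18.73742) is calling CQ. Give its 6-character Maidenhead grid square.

IH03px

Add 180° to longitude and 90° to latitude: 161.2626, 73.9790.
Field: 161.2626/20 → 8 → I, 73.9790/10 → 7 → H; chars IH.
Square: 1.2626/2 → 0, 3.9790/1 → 3; chars 03.
Subsquare: 1.2626/0.0833333 → 15 → p, 0.9790/0.0416667 → 23 → x; chars px.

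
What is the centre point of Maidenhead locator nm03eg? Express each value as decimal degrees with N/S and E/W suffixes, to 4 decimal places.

33.2708° N, 80.3750° E

Field N=13, M=12: +13·20° lon, +12·10° lat → SW at lon 80°, lat 30°.
Square 0, 3: +0·2° lon, +3·1° lat → SW at lon 80°, lat 33°.
Subsquare e=4, g=6: +4·0.0833333° lon, +6·0.0416667° lat → SW at lon 80.3333°, lat 33.25°.
Cell spans 0.0833333° lon × 0.0416667° lat. Centre is SW corner plus half of each.
latitude 33.2708° N, longitude 80.3750° E.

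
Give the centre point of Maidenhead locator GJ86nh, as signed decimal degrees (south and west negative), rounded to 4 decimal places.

Field G=6, J=9: +6·20° lon, +9·10° lat → SW at lon -60°, lat 0°.
Square 8, 6: +8·2° lon, +6·1° lat → SW at lon -44°, lat 6°.
Subsquare n=13, h=7: +13·0.0833333° lon, +7·0.0416667° lat → SW at lon -42.9167°, lat 6.29167°.
Cell spans 0.0833333° lon × 0.0416667° lat. Centre is SW corner plus half of each.
latitude 6.3125, longitude -42.8750.

6.3125, -42.8750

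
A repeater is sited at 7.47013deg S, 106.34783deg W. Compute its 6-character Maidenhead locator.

Shift to the Maidenhead origin (180°W, 90°S): lon 73.6522, lat 82.5299.
Field: lon ⌊73.6522/20⌋ = 3 → D; lat ⌊82.5299/10⌋ = 8 → I.
Square: lon ⌊13.6522/2⌋ = 6; lat ⌊2.5299/1⌋ = 2.
Subsquare: lon ⌊1.6522/0.0833333⌋ = 19 → t; lat ⌊0.5299/0.0416667⌋ = 12 → m.

DI62tm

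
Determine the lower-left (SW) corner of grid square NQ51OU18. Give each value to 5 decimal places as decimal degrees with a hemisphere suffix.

71.86667° N, 91.17500° E

Field N=13, Q=16: +13·20° lon, +16·10° lat → SW at lon 80°, lat 70°.
Square 5, 1: +5·2° lon, +1·1° lat → SW at lon 90°, lat 71°.
Subsquare o=14, u=20: +14·0.0833333° lon, +20·0.0416667° lat → SW at lon 91.1667°, lat 71.8333°.
Extended square 1, 8: +1·0.00833333° lon, +8·0.00416667° lat → SW at lon 91.175°, lat 71.8667°.
latitude 71.86667° N, longitude 91.17500° E.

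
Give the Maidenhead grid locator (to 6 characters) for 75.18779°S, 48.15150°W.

Add 180° to longitude and 90° to latitude: 131.8485, 14.8122.
Field: lon ⌊131.8485/20⌋ = 6 → G; lat ⌊14.8122/10⌋ = 1 → B.
Square: lon ⌊11.8485/2⌋ = 5; lat ⌊4.8122/1⌋ = 4.
Subsquare: lon ⌊1.8485/0.0833333⌋ = 22 → w; lat ⌊0.8122/0.0416667⌋ = 19 → t.

GB54wt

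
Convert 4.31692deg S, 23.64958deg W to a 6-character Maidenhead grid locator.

Shift to the Maidenhead origin (180°W, 90°S): lon 156.3504, lat 85.6831.
Field: lon ⌊156.3504/20⌋ = 7 → H; lat ⌊85.6831/10⌋ = 8 → I.
Square: lon ⌊16.3504/2⌋ = 8; lat ⌊5.6831/1⌋ = 5.
Subsquare: lon ⌊0.3504/0.0833333⌋ = 4 → e; lat ⌊0.6831/0.0416667⌋ = 16 → q.

HI85eq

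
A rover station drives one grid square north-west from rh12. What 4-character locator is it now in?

RH03

Longitude square 1; −1 → 0.
Latitude square 2; +1 → 3.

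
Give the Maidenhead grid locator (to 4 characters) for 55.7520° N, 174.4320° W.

AO25

Offset from 180°W / 90°S: lon 5.57°, lat 145.75°.
Field (20°×10°, letters A–R): lon ⌊5.57/20⌋ = 0 → A; lat ⌊145.75/10⌋ = 14 → O.
Square (2°×1°, digits 0–9): lon ⌊5.57/2⌋ = 2; lat ⌊5.75/1⌋ = 5.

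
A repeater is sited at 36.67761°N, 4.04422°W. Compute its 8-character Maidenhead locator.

IM76xq42

Offset from 180°W / 90°S: lon 175.95578°, lat 126.67761°.
Field (20°×10°, letters A–R): 175.95578/20 → 8 → I, 126.67761/10 → 12 → M; chars IM.
Square (2°×1°, digits 0–9): 15.95578/2 → 7, 6.67761/1 → 6; chars 76.
Subsquare (5′×2.5′, letters a–x): 1.95578/0.0833333 → 23 → x, 0.67761/0.0416667 → 16 → q; chars xq.
Extended square (30″×15″, digits 0–9): 0.03911/0.00833333 → 4, 0.01094/0.00416667 → 2; chars 42.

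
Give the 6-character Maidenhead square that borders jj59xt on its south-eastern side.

Longitude subsquare x = 23; +1 → 24, wraps to 0 = a, carry into square.
Longitude square 5; +1 → 6.
Latitude subsquare t = 19; −1 → 18 = s.

JJ69as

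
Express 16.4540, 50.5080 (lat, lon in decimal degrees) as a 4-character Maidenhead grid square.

Add 180° to longitude and 90° to latitude: 230.51, 106.45.
Field: lon ⌊230.51/20⌋ = 11 → L; lat ⌊106.45/10⌋ = 10 → K.
Square: lon ⌊10.51/2⌋ = 5; lat ⌊6.45/1⌋ = 6.

LK56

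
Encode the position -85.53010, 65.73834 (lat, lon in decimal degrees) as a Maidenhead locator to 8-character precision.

Offset from 180°W / 90°S: lon 245.73834°, lat 4.46990°.
Field: lon ⌊245.73834/20⌋ = 12 → M; lat ⌊4.46990/10⌋ = 0 → A.
Square: lon ⌊5.73834/2⌋ = 2; lat ⌊4.46990/1⌋ = 4.
Subsquare: lon ⌊1.73834/0.0833333⌋ = 20 → u; lat ⌊0.46990/0.0416667⌋ = 11 → l.
Extended square: lon ⌊0.07167/0.00833333⌋ = 8; lat ⌊0.01157/0.00416667⌋ = 2.

MA24ul82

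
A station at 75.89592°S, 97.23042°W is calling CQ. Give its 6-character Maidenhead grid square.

Add 180° to longitude and 90° to latitude: 82.7696, 14.1041.
Field: 82.7696/20 → 4 → E, 14.1041/10 → 1 → B; chars EB.
Square: 2.7696/2 → 1, 4.1041/1 → 4; chars 14.
Subsquare: 0.7696/0.0833333 → 9 → j, 0.1041/0.0416667 → 2 → c; chars jc.

EB14jc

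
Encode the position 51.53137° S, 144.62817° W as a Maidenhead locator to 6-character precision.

BD78ql

Offset from 180°W / 90°S: lon 35.3718°, lat 38.4686°.
Field: lon ⌊35.3718/20⌋ = 1 → B; lat ⌊38.4686/10⌋ = 3 → D.
Square: lon ⌊15.3718/2⌋ = 7; lat ⌊8.4686/1⌋ = 8.
Subsquare: lon ⌊1.3718/0.0833333⌋ = 16 → q; lat ⌊0.4686/0.0416667⌋ = 11 → l.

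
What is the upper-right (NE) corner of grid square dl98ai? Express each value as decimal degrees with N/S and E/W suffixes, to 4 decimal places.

Field D=3, L=11: +3·20° lon, +11·10° lat → SW at lon -120°, lat 20°.
Square 9, 8: +9·2° lon, +8·1° lat → SW at lon -102°, lat 28°.
Subsquare a=0, i=8: +0·0.0833333° lon, +8·0.0416667° lat → SW at lon -102°, lat 28.3333°.
Cell spans 0.0833333° lon × 0.0416667° lat. NE corner is SW corner plus one full cell.
latitude 28.3750° N, longitude 101.9167° W.

28.3750° N, 101.9167° W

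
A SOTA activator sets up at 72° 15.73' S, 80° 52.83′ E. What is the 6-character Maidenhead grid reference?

NB07kr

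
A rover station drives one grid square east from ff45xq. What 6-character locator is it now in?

FF55aq

Longitude subsquare x = 23; +1 → 24, wraps to 0 = a, carry into square.
Longitude square 4; +1 → 5.
The latitude characters are unchanged.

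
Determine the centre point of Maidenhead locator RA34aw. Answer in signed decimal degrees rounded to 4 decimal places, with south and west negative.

-85.0625, 166.0417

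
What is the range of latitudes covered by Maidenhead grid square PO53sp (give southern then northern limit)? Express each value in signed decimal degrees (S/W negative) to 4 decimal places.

53.6250, 53.6667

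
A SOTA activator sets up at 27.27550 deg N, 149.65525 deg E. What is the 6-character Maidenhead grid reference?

Offset from 180°W / 90°S: lon 329.6553°, lat 117.2755°.
Field: 329.6553/20 → 16 → Q, 117.2755/10 → 11 → L; chars QL.
Square: 9.6553/2 → 4, 7.2755/1 → 7; chars 47.
Subsquare: 1.6553/0.0833333 → 19 → t, 0.2755/0.0416667 → 6 → g; chars tg.

QL47tg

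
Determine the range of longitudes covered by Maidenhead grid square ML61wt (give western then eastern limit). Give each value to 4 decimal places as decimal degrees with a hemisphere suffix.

73.8333° E, 73.9167° E

Field M=12, L=11: +12·20° lon, +11·10° lat → SW at lon 60°, lat 20°.
Square 6, 1: +6·2° lon, +1·1° lat → SW at lon 72°, lat 21°.
Subsquare w=22, t=19: +22·0.0833333° lon, +19·0.0416667° lat → SW at lon 73.8333°, lat 21.7917°.
Cell spans 0.0833333° lon × 0.0416667° lat.
west 73.8333° E, east 73.9167° E.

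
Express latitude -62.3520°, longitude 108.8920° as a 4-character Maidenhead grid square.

Add 180° to longitude and 90° to latitude: 288.89, 27.65.
Field (20°×10°, letters A–R): lon ⌊288.89/20⌋ = 14 → O; lat ⌊27.65/10⌋ = 2 → C.
Square (2°×1°, digits 0–9): lon ⌊8.89/2⌋ = 4; lat ⌊7.65/1⌋ = 7.

OC47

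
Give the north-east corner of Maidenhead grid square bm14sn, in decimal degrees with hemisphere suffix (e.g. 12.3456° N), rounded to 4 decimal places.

Field B=1, M=12: +1·20° lon, +12·10° lat → SW at lon -160°, lat 30°.
Square 1, 4: +1·2° lon, +4·1° lat → SW at lon -158°, lat 34°.
Subsquare s=18, n=13: +18·0.0833333° lon, +13·0.0416667° lat → SW at lon -156.5°, lat 34.5417°.
Cell spans 0.0833333° lon × 0.0416667° lat. NE corner is SW corner plus one full cell.
latitude 34.5833° N, longitude 156.4167° W.

34.5833° N, 156.4167° W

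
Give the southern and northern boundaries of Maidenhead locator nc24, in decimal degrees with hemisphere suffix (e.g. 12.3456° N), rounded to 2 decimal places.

Field N=13, C=2: +13·20° lon, +2·10° lat → SW at lon 80°, lat -70°.
Square 2, 4: +2·2° lon, +4·1° lat → SW at lon 84°, lat -66°.
Cell spans 2° lon × 1° lat.
south 66.00° S, north 65.00° S.

66.00° S, 65.00° S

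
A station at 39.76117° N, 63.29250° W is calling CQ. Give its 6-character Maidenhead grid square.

FM89is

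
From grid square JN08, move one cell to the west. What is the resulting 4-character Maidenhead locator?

IN98

Longitude square 0; −1 → -1, wraps to 9, carry into field.
Longitude field J = 9; −1 → 8 = I.
The latitude characters are unchanged.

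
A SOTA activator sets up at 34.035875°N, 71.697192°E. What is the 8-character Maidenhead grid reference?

Offset from 180°W / 90°S: lon 251.69719°, lat 124.03588°.
Field: 251.69719/20 → 12 → M, 124.03588/10 → 12 → M; chars MM.
Square: 11.69719/2 → 5, 4.03588/1 → 4; chars 54.
Subsquare: 1.69719/0.0833333 → 20 → u, 0.03588/0.0416667 → 0 → a; chars ua.
Extended square: 0.03053/0.00833333 → 3, 0.03588/0.00416667 → 8; chars 38.

MM54ua38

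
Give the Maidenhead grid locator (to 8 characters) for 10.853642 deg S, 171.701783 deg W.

AH49dd55

Add 180° to longitude and 90° to latitude: 8.29822, 79.14636.
Field: lon ⌊8.29822/20⌋ = 0 → A; lat ⌊79.14636/10⌋ = 7 → H.
Square: lon ⌊8.29822/2⌋ = 4; lat ⌊9.14636/1⌋ = 9.
Subsquare: lon ⌊0.29822/0.0833333⌋ = 3 → d; lat ⌊0.14636/0.0416667⌋ = 3 → d.
Extended square: lon ⌊0.04822/0.00833333⌋ = 5; lat ⌊0.02136/0.00416667⌋ = 5.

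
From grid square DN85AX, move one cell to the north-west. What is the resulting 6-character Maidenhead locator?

DN76xa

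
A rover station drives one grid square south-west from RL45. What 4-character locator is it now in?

RL34

Longitude square 4; −1 → 3.
Latitude square 5; −1 → 4.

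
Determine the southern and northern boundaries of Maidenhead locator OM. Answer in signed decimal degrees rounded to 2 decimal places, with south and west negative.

Field O=14, M=12: +14·20° lon, +12·10° lat → SW at lon 100°, lat 30°.
Cell spans 20° lon × 10° lat.
south 30.00, north 40.00.

30.00, 40.00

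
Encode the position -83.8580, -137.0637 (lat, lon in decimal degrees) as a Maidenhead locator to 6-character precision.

CA16ld

Shift to the Maidenhead origin (180°W, 90°S): lon 42.9363, lat 6.1420.
Field: 42.9363/20 → 2 → C, 6.1420/10 → 0 → A; chars CA.
Square: 2.9363/2 → 1, 6.1420/1 → 6; chars 16.
Subsquare: 0.9363/0.0833333 → 11 → l, 0.1420/0.0416667 → 3 → d; chars ld.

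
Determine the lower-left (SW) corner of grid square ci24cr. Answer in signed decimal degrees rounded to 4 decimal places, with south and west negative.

-5.2917, -135.8333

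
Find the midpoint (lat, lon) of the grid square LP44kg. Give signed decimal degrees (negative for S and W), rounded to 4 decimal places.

Field L=11, P=15: +11·20° lon, +15·10° lat → SW at lon 40°, lat 60°.
Square 4, 4: +4·2° lon, +4·1° lat → SW at lon 48°, lat 64°.
Subsquare k=10, g=6: +10·0.0833333° lon, +6·0.0416667° lat → SW at lon 48.8333°, lat 64.25°.
Cell spans 0.0833333° lon × 0.0416667° lat. Centre is SW corner plus half of each.
latitude 64.2708, longitude 48.8750.

64.2708, 48.8750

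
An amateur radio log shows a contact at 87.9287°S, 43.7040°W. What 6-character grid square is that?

GA82db

Offset from 180°W / 90°S: lon 136.2960°, lat 2.0713°.
Field (20°×10°, letters A–R): 136.2960/20 → 6 → G, 2.0713/10 → 0 → A; chars GA.
Square (2°×1°, digits 0–9): 16.2960/2 → 8, 2.0713/1 → 2; chars 82.
Subsquare (5′×2.5′, letters a–x): 0.2960/0.0833333 → 3 → d, 0.0713/0.0416667 → 1 → b; chars db.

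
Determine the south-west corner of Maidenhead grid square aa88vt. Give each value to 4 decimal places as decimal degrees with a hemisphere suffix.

Field A=0, A=0: +0·20° lon, +0·10° lat → SW at lon -180°, lat -90°.
Square 8, 8: +8·2° lon, +8·1° lat → SW at lon -164°, lat -82°.
Subsquare v=21, t=19: +21·0.0833333° lon, +19·0.0416667° lat → SW at lon -162.25°, lat -81.2083°.
latitude 81.2083° S, longitude 162.2500° W.

81.2083° S, 162.2500° W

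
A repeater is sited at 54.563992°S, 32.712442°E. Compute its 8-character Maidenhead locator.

KD65ik54

Add 180° to longitude and 90° to latitude: 212.71244, 35.43601.
Field: lon ⌊212.71244/20⌋ = 10 → K; lat ⌊35.43601/10⌋ = 3 → D.
Square: lon ⌊12.71244/2⌋ = 6; lat ⌊5.43601/1⌋ = 5.
Subsquare: lon ⌊0.71244/0.0833333⌋ = 8 → i; lat ⌊0.43601/0.0416667⌋ = 10 → k.
Extended square: lon ⌊0.04578/0.00833333⌋ = 5; lat ⌊0.01934/0.00416667⌋ = 4.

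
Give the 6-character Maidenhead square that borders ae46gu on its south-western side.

AE46ft

Longitude subsquare g = 6; −1 → 5 = f.
Latitude subsquare u = 20; −1 → 19 = t.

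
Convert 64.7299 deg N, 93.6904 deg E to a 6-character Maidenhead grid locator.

Shift to the Maidenhead origin (180°W, 90°S): lon 273.6904, lat 154.7299.
Field: 273.6904/20 → 13 → N, 154.7299/10 → 15 → P; chars NP.
Square: 13.6904/2 → 6, 4.7299/1 → 4; chars 64.
Subsquare: 1.6904/0.0833333 → 20 → u, 0.7299/0.0416667 → 17 → r; chars ur.

NP64ur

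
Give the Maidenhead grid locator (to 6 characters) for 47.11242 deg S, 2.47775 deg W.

Shift to the Maidenhead origin (180°W, 90°S): lon 177.5223, lat 42.8876.
Field: 177.5223/20 → 8 → I, 42.8876/10 → 4 → E; chars IE.
Square: 17.5223/2 → 8, 2.8876/1 → 2; chars 82.
Subsquare: 1.5223/0.0833333 → 18 → s, 0.8876/0.0416667 → 21 → v; chars sv.

IE82sv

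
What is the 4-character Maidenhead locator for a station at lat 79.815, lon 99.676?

Offset from 180°W / 90°S: lon 279.68°, lat 169.81°.
Field: 279.68/20 → 13 → N, 169.81/10 → 16 → Q; chars NQ.
Square: 19.68/2 → 9, 9.81/1 → 9; chars 99.

NQ99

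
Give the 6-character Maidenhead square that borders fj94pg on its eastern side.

FJ94qg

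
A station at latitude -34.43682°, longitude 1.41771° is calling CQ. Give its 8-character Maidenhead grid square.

JF05rn05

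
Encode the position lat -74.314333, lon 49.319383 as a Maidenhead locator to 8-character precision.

Add 180° to longitude and 90° to latitude: 229.31938, 15.68567.
Field (20°×10°, letters A–R): lon ⌊229.31938/20⌋ = 11 → L; lat ⌊15.68567/10⌋ = 1 → B.
Square (2°×1°, digits 0–9): lon ⌊9.31938/2⌋ = 4; lat ⌊5.68567/1⌋ = 5.
Subsquare (5′×2.5′, letters a–x): lon ⌊1.31938/0.0833333⌋ = 15 → p; lat ⌊0.68567/0.0416667⌋ = 16 → q.
Extended square (30″×15″, digits 0–9): lon ⌊0.06938/0.00833333⌋ = 8; lat ⌊0.01900/0.00416667⌋ = 4.

LB45pq84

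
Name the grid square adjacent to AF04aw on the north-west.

Longitude subsquare a = 0; −1 → -1, wraps to 23 = x, carry into square.
Longitude square 0; −1 → -1, wraps to 9, carry into field.
Longitude field A = 0; −1 → -1, wraps to 17 = R, wrapping around the antimeridian.
Latitude subsquare w = 22; +1 → 23 = x.

RF94xx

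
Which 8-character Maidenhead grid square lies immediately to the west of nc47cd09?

Longitude extended square 0; −1 → -1, wraps to 9, carry into subsquare.
Longitude subsquare c = 2; −1 → 1 = b.
The latitude characters are unchanged.

NC47bd99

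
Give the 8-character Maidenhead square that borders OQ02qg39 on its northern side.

Latitude extended square 9; +1 → 10, wraps to 0, carry into subsquare.
Latitude subsquare g = 6; +1 → 7 = h.
The longitude characters are unchanged.

OQ02qh30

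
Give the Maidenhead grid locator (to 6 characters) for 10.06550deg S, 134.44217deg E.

PH79fw

Offset from 180°W / 90°S: lon 314.4422°, lat 79.9345°.
Field: lon ⌊314.4422/20⌋ = 15 → P; lat ⌊79.9345/10⌋ = 7 → H.
Square: lon ⌊14.4422/2⌋ = 7; lat ⌊9.9345/1⌋ = 9.
Subsquare: lon ⌊0.4422/0.0833333⌋ = 5 → f; lat ⌊0.9345/0.0416667⌋ = 22 → w.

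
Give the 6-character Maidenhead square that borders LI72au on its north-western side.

Longitude subsquare a = 0; −1 → -1, wraps to 23 = x, carry into square.
Longitude square 7; −1 → 6.
Latitude subsquare u = 20; +1 → 21 = v.

LI62xv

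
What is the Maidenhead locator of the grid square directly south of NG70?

Latitude square 0; −1 → -1, wraps to 9, carry into field.
Latitude field G = 6; −1 → 5 = F.
The longitude characters are unchanged.

NF79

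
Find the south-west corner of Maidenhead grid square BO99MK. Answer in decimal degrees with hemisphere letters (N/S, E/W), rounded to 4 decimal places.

Field B=1, O=14: +1·20° lon, +14·10° lat → SW at lon -160°, lat 50°.
Square 9, 9: +9·2° lon, +9·1° lat → SW at lon -142°, lat 59°.
Subsquare m=12, k=10: +12·0.0833333° lon, +10·0.0416667° lat → SW at lon -141°, lat 59.4167°.
latitude 59.4167° N, longitude 141.0000° W.

59.4167° N, 141.0000° W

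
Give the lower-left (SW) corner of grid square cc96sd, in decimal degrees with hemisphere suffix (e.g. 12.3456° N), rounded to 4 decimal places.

63.8750° S, 120.5000° W

Field C=2, C=2: +2·20° lon, +2·10° lat → SW at lon -140°, lat -70°.
Square 9, 6: +9·2° lon, +6·1° lat → SW at lon -122°, lat -64°.
Subsquare s=18, d=3: +18·0.0833333° lon, +3·0.0416667° lat → SW at lon -120.5°, lat -63.875°.
latitude 63.8750° S, longitude 120.5000° W.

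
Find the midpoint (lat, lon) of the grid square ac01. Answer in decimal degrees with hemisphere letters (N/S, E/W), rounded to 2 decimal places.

68.50° S, 179.00° W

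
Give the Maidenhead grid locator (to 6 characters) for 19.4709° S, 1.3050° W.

IH90im

Add 180° to longitude and 90° to latitude: 178.6950, 70.5291.
Field: lon ⌊178.6950/20⌋ = 8 → I; lat ⌊70.5291/10⌋ = 7 → H.
Square: lon ⌊18.6950/2⌋ = 9; lat ⌊0.5291/1⌋ = 0.
Subsquare: lon ⌊0.6950/0.0833333⌋ = 8 → i; lat ⌊0.5291/0.0416667⌋ = 12 → m.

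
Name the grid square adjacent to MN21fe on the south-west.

Longitude subsquare f = 5; −1 → 4 = e.
Latitude subsquare e = 4; −1 → 3 = d.

MN21ed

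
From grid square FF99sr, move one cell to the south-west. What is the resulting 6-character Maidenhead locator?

FF99rq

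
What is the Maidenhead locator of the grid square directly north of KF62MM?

KF62mn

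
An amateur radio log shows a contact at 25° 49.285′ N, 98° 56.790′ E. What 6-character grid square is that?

NL95lt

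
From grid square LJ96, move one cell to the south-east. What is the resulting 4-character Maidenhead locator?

MJ05

Longitude square 9; +1 → 10, wraps to 0, carry into field.
Longitude field L = 11; +1 → 12 = M.
Latitude square 6; −1 → 5.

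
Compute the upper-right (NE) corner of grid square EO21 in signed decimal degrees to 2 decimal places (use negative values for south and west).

52.00, -94.00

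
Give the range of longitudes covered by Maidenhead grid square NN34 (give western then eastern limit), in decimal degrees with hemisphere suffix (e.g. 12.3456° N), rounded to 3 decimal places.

86.000° E, 88.000° E

Field N=13, N=13: +13·20° lon, +13·10° lat → SW at lon 80°, lat 40°.
Square 3, 4: +3·2° lon, +4·1° lat → SW at lon 86°, lat 44°.
Cell spans 2° lon × 1° lat.
west 86.000° E, east 88.000° E.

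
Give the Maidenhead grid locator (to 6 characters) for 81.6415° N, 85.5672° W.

ER71fp

Shift to the Maidenhead origin (180°W, 90°S): lon 94.4328, lat 171.6415.
Field: 94.4328/20 → 4 → E, 171.6415/10 → 17 → R; chars ER.
Square: 14.4328/2 → 7, 1.6415/1 → 1; chars 71.
Subsquare: 0.4328/0.0833333 → 5 → f, 0.6415/0.0416667 → 15 → p; chars fp.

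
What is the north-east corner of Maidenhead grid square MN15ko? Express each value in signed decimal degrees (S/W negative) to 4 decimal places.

45.6250, 62.9167

Field M=12, N=13: +12·20° lon, +13·10° lat → SW at lon 60°, lat 40°.
Square 1, 5: +1·2° lon, +5·1° lat → SW at lon 62°, lat 45°.
Subsquare k=10, o=14: +10·0.0833333° lon, +14·0.0416667° lat → SW at lon 62.8333°, lat 45.5833°.
Cell spans 0.0833333° lon × 0.0416667° lat. NE corner is SW corner plus one full cell.
latitude 45.6250, longitude 62.9167.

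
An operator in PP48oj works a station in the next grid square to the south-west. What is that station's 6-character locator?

Longitude subsquare o = 14; −1 → 13 = n.
Latitude subsquare j = 9; −1 → 8 = i.

PP48ni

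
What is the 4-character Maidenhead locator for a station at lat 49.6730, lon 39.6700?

KN99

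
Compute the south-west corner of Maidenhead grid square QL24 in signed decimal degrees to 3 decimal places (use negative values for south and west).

24.000, 144.000

Field Q=16, L=11: +16·20° lon, +11·10° lat → SW at lon 140°, lat 20°.
Square 2, 4: +2·2° lon, +4·1° lat → SW at lon 144°, lat 24°.
latitude 24.000, longitude 144.000.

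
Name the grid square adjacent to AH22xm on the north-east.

Longitude subsquare x = 23; +1 → 24, wraps to 0 = a, carry into square.
Longitude square 2; +1 → 3.
Latitude subsquare m = 12; +1 → 13 = n.

AH32an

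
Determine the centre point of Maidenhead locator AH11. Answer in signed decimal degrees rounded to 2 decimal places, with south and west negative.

Field A=0, H=7: +0·20° lon, +7·10° lat → SW at lon -180°, lat -20°.
Square 1, 1: +1·2° lon, +1·1° lat → SW at lon -178°, lat -19°.
Cell spans 2° lon × 1° lat. Centre is SW corner plus half of each.
latitude -18.50, longitude -177.00.

-18.50, -177.00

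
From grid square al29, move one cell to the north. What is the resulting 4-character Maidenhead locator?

Latitude square 9; +1 → 10, wraps to 0, carry into field.
Latitude field L = 11; +1 → 12 = M.
The longitude characters are unchanged.

AM20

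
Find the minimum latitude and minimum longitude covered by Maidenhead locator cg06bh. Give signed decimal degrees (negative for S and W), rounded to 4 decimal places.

Field C=2, G=6: +2·20° lon, +6·10° lat → SW at lon -140°, lat -30°.
Square 0, 6: +0·2° lon, +6·1° lat → SW at lon -140°, lat -24°.
Subsquare b=1, h=7: +1·0.0833333° lon, +7·0.0416667° lat → SW at lon -139.917°, lat -23.7083°.
latitude -23.7083, longitude -139.9167.

-23.7083, -139.9167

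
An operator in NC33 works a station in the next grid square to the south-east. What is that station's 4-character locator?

NC42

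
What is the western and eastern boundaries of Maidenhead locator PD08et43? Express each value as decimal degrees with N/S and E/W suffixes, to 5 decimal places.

120.36667° E, 120.37500° E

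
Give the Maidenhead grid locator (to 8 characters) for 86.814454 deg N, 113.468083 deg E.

OR66rt65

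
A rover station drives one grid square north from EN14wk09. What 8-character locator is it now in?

Latitude extended square 9; +1 → 10, wraps to 0, carry into subsquare.
Latitude subsquare k = 10; +1 → 11 = l.
The longitude characters are unchanged.

EN14wl00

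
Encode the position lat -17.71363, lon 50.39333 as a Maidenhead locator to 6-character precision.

LH52eg

Add 180° to longitude and 90° to latitude: 230.3933, 72.2864.
Field: 230.3933/20 → 11 → L, 72.2864/10 → 7 → H; chars LH.
Square: 10.3933/2 → 5, 2.2864/1 → 2; chars 52.
Subsquare: 0.3933/0.0833333 → 4 → e, 0.2864/0.0416667 → 6 → g; chars eg.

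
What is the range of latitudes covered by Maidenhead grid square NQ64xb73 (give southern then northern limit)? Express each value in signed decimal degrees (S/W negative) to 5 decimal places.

Field N=13, Q=16: +13·20° lon, +16·10° lat → SW at lon 80°, lat 70°.
Square 6, 4: +6·2° lon, +4·1° lat → SW at lon 92°, lat 74°.
Subsquare x=23, b=1: +23·0.0833333° lon, +1·0.0416667° lat → SW at lon 93.9167°, lat 74.0417°.
Extended square 7, 3: +7·0.00833333° lon, +3·0.00416667° lat → SW at lon 93.975°, lat 74.0542°.
Cell spans 0.00833333° lon × 0.00416667° lat.
south 74.05417, north 74.05833.

74.05417, 74.05833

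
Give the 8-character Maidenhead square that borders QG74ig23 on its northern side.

QG74ig24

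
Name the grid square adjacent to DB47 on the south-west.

DB36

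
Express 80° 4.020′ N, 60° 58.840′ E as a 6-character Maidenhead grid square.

MR00lb

Add 180° to longitude and 90° to latitude: 240.9807, 170.0670.
Field (20°×10°, letters A–R): 240.9807/20 → 12 → M, 170.0670/10 → 17 → R; chars MR.
Square (2°×1°, digits 0–9): 0.9807/2 → 0, 0.0670/1 → 0; chars 00.
Subsquare (5′×2.5′, letters a–x): 0.9807/0.0833333 → 11 → l, 0.0670/0.0416667 → 1 → b; chars lb.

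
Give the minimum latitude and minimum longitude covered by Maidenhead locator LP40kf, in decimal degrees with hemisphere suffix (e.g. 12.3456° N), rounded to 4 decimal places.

60.2083° N, 48.8333° E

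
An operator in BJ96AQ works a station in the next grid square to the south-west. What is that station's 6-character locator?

Longitude subsquare a = 0; −1 → -1, wraps to 23 = x, carry into square.
Longitude square 9; −1 → 8.
Latitude subsquare q = 16; −1 → 15 = p.

BJ86xp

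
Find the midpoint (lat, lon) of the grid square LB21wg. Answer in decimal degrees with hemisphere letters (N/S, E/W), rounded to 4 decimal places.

Field L=11, B=1: +11·20° lon, +1·10° lat → SW at lon 40°, lat -80°.
Square 2, 1: +2·2° lon, +1·1° lat → SW at lon 44°, lat -79°.
Subsquare w=22, g=6: +22·0.0833333° lon, +6·0.0416667° lat → SW at lon 45.8333°, lat -78.75°.
Cell spans 0.0833333° lon × 0.0416667° lat. Centre is SW corner plus half of each.
latitude 78.7292° S, longitude 45.8750° E.

78.7292° S, 45.8750° E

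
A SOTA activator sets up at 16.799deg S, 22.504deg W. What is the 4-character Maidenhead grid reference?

HH83

Add 180° to longitude and 90° to latitude: 157.50, 73.20.
Field: 157.50/20 → 7 → H, 73.20/10 → 7 → H; chars HH.
Square: 17.50/2 → 8, 3.20/1 → 3; chars 83.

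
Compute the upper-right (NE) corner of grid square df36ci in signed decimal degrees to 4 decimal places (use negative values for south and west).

-33.6250, -113.7500

Field D=3, F=5: +3·20° lon, +5·10° lat → SW at lon -120°, lat -40°.
Square 3, 6: +3·2° lon, +6·1° lat → SW at lon -114°, lat -34°.
Subsquare c=2, i=8: +2·0.0833333° lon, +8·0.0416667° lat → SW at lon -113.833°, lat -33.6667°.
Cell spans 0.0833333° lon × 0.0416667° lat. NE corner is SW corner plus one full cell.
latitude -33.6250, longitude -113.7500.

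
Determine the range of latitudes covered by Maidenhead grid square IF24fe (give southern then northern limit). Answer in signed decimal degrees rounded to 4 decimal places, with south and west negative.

-35.8333, -35.7917

Field I=8, F=5: +8·20° lon, +5·10° lat → SW at lon -20°, lat -40°.
Square 2, 4: +2·2° lon, +4·1° lat → SW at lon -16°, lat -36°.
Subsquare f=5, e=4: +5·0.0833333° lon, +4·0.0416667° lat → SW at lon -15.5833°, lat -35.8333°.
Cell spans 0.0833333° lon × 0.0416667° lat.
south -35.8333, north -35.7917.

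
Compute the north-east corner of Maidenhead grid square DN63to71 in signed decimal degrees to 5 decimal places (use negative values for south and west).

Field D=3, N=13: +3·20° lon, +13·10° lat → SW at lon -120°, lat 40°.
Square 6, 3: +6·2° lon, +3·1° lat → SW at lon -108°, lat 43°.
Subsquare t=19, o=14: +19·0.0833333° lon, +14·0.0416667° lat → SW at lon -106.417°, lat 43.5833°.
Extended square 7, 1: +7·0.00833333° lon, +1·0.00416667° lat → SW at lon -106.358°, lat 43.5875°.
Cell spans 0.00833333° lon × 0.00416667° lat. NE corner is SW corner plus one full cell.
latitude 43.59167, longitude -106.35000.

43.59167, -106.35000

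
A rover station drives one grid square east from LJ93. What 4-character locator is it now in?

Longitude square 9; +1 → 10, wraps to 0, carry into field.
Longitude field L = 11; +1 → 12 = M.
The latitude characters are unchanged.

MJ03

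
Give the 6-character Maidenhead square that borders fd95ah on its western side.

FD85xh

Longitude subsquare a = 0; −1 → -1, wraps to 23 = x, carry into square.
Longitude square 9; −1 → 8.
The latitude characters are unchanged.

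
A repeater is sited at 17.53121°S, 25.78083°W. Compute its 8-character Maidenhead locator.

HH72cl62

Add 180° to longitude and 90° to latitude: 154.21917, 72.46879.
Field: lon ⌊154.21917/20⌋ = 7 → H; lat ⌊72.46879/10⌋ = 7 → H.
Square: lon ⌊14.21917/2⌋ = 7; lat ⌊2.46879/1⌋ = 2.
Subsquare: lon ⌊0.21917/0.0833333⌋ = 2 → c; lat ⌊0.46879/0.0416667⌋ = 11 → l.
Extended square: lon ⌊0.05250/0.00833333⌋ = 6; lat ⌊0.01046/0.00416667⌋ = 2.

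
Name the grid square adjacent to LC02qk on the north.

Latitude subsquare k = 10; +1 → 11 = l.
The longitude characters are unchanged.

LC02ql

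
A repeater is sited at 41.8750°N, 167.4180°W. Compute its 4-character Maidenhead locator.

Offset from 180°W / 90°S: lon 12.58°, lat 131.88°.
Field: lon ⌊12.58/20⌋ = 0 → A; lat ⌊131.88/10⌋ = 13 → N.
Square: lon ⌊12.58/2⌋ = 6; lat ⌊1.88/1⌋ = 1.

AN61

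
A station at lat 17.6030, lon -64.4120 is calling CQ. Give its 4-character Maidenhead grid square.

FK77

Offset from 180°W / 90°S: lon 115.59°, lat 107.60°.
Field (20°×10°, letters A–R): lon ⌊115.59/20⌋ = 5 → F; lat ⌊107.60/10⌋ = 10 → K.
Square (2°×1°, digits 0–9): lon ⌊15.59/2⌋ = 7; lat ⌊7.60/1⌋ = 7.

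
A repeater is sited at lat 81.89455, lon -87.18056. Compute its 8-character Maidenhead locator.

Offset from 180°W / 90°S: lon 92.81944°, lat 171.89455°.
Field: 92.81944/20 → 4 → E, 171.89455/10 → 17 → R; chars ER.
Square: 12.81944/2 → 6, 1.89455/1 → 1; chars 61.
Subsquare: 0.81944/0.0833333 → 9 → j, 0.89455/0.0416667 → 21 → v; chars jv.
Extended square: 0.06944/0.00833333 → 8, 0.01955/0.00416667 → 4; chars 84.

ER61jv84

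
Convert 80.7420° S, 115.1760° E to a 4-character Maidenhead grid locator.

OA79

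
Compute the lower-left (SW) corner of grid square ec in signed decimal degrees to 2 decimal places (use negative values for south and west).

Field E=4, C=2: +4·20° lon, +2·10° lat → SW at lon -100°, lat -70°.
latitude -70.00, longitude -100.00.

-70.00, -100.00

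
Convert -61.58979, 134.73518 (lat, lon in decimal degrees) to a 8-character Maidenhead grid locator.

PC78ij88

Shift to the Maidenhead origin (180°W, 90°S): lon 314.73518, lat 28.41021.
Field: lon ⌊314.73518/20⌋ = 15 → P; lat ⌊28.41021/10⌋ = 2 → C.
Square: lon ⌊14.73518/2⌋ = 7; lat ⌊8.41021/1⌋ = 8.
Subsquare: lon ⌊0.73518/0.0833333⌋ = 8 → i; lat ⌊0.41021/0.0416667⌋ = 9 → j.
Extended square: lon ⌊0.06851/0.00833333⌋ = 8; lat ⌊0.03521/0.00416667⌋ = 8.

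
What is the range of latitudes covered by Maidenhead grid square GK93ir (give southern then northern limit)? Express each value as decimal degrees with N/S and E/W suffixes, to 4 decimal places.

13.7083° N, 13.7500° N

Field G=6, K=10: +6·20° lon, +10·10° lat → SW at lon -60°, lat 10°.
Square 9, 3: +9·2° lon, +3·1° lat → SW at lon -42°, lat 13°.
Subsquare i=8, r=17: +8·0.0833333° lon, +17·0.0416667° lat → SW at lon -41.3333°, lat 13.7083°.
Cell spans 0.0833333° lon × 0.0416667° lat.
south 13.7083° N, north 13.7500° N.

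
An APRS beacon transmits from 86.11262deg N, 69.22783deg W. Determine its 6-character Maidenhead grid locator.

FR56jc

Offset from 180°W / 90°S: lon 110.7722°, lat 176.1126°.
Field: lon ⌊110.7722/20⌋ = 5 → F; lat ⌊176.1126/10⌋ = 17 → R.
Square: lon ⌊10.7722/2⌋ = 5; lat ⌊6.1126/1⌋ = 6.
Subsquare: lon ⌊0.7722/0.0833333⌋ = 9 → j; lat ⌊0.1126/0.0416667⌋ = 2 → c.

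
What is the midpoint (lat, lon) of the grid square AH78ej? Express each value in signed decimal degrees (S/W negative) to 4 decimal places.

Field A=0, H=7: +0·20° lon, +7·10° lat → SW at lon -180°, lat -20°.
Square 7, 8: +7·2° lon, +8·1° lat → SW at lon -166°, lat -12°.
Subsquare e=4, j=9: +4·0.0833333° lon, +9·0.0416667° lat → SW at lon -165.667°, lat -11.625°.
Cell spans 0.0833333° lon × 0.0416667° lat. Centre is SW corner plus half of each.
latitude -11.6042, longitude -165.6250.

-11.6042, -165.6250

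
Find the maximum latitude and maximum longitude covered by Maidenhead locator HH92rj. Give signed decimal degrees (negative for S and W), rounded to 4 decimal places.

-17.5833, -20.5000

Field H=7, H=7: +7·20° lon, +7·10° lat → SW at lon -40°, lat -20°.
Square 9, 2: +9·2° lon, +2·1° lat → SW at lon -22°, lat -18°.
Subsquare r=17, j=9: +17·0.0833333° lon, +9·0.0416667° lat → SW at lon -20.5833°, lat -17.625°.
Cell spans 0.0833333° lon × 0.0416667° lat. NE corner is SW corner plus one full cell.
latitude -17.5833, longitude -20.5000.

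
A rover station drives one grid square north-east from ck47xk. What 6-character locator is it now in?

Longitude subsquare x = 23; +1 → 24, wraps to 0 = a, carry into square.
Longitude square 4; +1 → 5.
Latitude subsquare k = 10; +1 → 11 = l.

CK57al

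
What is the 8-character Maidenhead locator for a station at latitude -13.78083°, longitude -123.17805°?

Shift to the Maidenhead origin (180°W, 90°S): lon 56.82195, lat 76.21917.
Field: lon ⌊56.82195/20⌋ = 2 → C; lat ⌊76.21917/10⌋ = 7 → H.
Square: lon ⌊16.82195/2⌋ = 8; lat ⌊6.21917/1⌋ = 6.
Subsquare: lon ⌊0.82195/0.0833333⌋ = 9 → j; lat ⌊0.21917/0.0416667⌋ = 5 → f.
Extended square: lon ⌊0.07195/0.00833333⌋ = 8; lat ⌊0.01084/0.00416667⌋ = 2.

CH86jf82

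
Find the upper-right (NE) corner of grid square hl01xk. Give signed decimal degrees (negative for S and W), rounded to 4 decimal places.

21.4583, -38.0000

Field H=7, L=11: +7·20° lon, +11·10° lat → SW at lon -40°, lat 20°.
Square 0, 1: +0·2° lon, +1·1° lat → SW at lon -40°, lat 21°.
Subsquare x=23, k=10: +23·0.0833333° lon, +10·0.0416667° lat → SW at lon -38.0833°, lat 21.4167°.
Cell spans 0.0833333° lon × 0.0416667° lat. NE corner is SW corner plus one full cell.
latitude 21.4583, longitude -38.0000.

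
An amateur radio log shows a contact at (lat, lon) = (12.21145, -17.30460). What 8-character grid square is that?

IK12if30

Add 180° to longitude and 90° to latitude: 162.69540, 102.21145.
Field: 162.69540/20 → 8 → I, 102.21145/10 → 10 → K; chars IK.
Square: 2.69540/2 → 1, 2.21145/1 → 2; chars 12.
Subsquare: 0.69540/0.0833333 → 8 → i, 0.21145/0.0416667 → 5 → f; chars if.
Extended square: 0.02873/0.00833333 → 3, 0.00312/0.00416667 → 0; chars 30.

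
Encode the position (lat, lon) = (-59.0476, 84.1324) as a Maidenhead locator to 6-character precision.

ND20bw

Add 180° to longitude and 90° to latitude: 264.1324, 30.9524.
Field: 264.1324/20 → 13 → N, 30.9524/10 → 3 → D; chars ND.
Square: 4.1324/2 → 2, 0.9524/1 → 0; chars 20.
Subsquare: 0.1324/0.0833333 → 1 → b, 0.9524/0.0416667 → 22 → w; chars bw.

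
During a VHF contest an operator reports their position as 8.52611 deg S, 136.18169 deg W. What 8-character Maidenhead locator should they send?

CI11vl83

Shift to the Maidenhead origin (180°W, 90°S): lon 43.81831, lat 81.47389.
Field: lon ⌊43.81831/20⌋ = 2 → C; lat ⌊81.47389/10⌋ = 8 → I.
Square: lon ⌊3.81831/2⌋ = 1; lat ⌊1.47389/1⌋ = 1.
Subsquare: lon ⌊1.81831/0.0833333⌋ = 21 → v; lat ⌊0.47389/0.0416667⌋ = 11 → l.
Extended square: lon ⌊0.06831/0.00833333⌋ = 8; lat ⌊0.01556/0.00416667⌋ = 3.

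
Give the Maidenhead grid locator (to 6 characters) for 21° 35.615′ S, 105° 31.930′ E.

OG28sj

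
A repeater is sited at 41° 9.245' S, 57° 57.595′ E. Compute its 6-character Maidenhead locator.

LE88xu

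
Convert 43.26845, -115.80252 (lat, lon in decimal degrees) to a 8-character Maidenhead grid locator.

DN23cg34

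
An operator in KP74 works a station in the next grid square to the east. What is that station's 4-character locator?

Longitude square 7; +1 → 8.
The latitude characters are unchanged.

KP84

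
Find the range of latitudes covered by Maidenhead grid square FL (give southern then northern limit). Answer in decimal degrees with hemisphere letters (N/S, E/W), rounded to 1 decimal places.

20.0° N, 30.0° N

Field F=5, L=11: +5·20° lon, +11·10° lat → SW at lon -80°, lat 20°.
Cell spans 20° lon × 10° lat.
south 20.0° N, north 30.0° N.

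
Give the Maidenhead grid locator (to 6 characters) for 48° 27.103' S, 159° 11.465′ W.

BE01jn

Shift to the Maidenhead origin (180°W, 90°S): lon 20.8089, lat 41.5483.
Field: lon ⌊20.8089/20⌋ = 1 → B; lat ⌊41.5483/10⌋ = 4 → E.
Square: lon ⌊0.8089/2⌋ = 0; lat ⌊1.5483/1⌋ = 1.
Subsquare: lon ⌊0.8089/0.0833333⌋ = 9 → j; lat ⌊0.5483/0.0416667⌋ = 13 → n.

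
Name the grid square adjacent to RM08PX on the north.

RM09pa

Latitude subsquare x = 23; +1 → 24, wraps to 0 = a, carry into square.
Latitude square 8; +1 → 9.
The longitude characters are unchanged.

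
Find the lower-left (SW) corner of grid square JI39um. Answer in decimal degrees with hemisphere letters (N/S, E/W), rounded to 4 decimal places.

Field J=9, I=8: +9·20° lon, +8·10° lat → SW at lon 0°, lat -10°.
Square 3, 9: +3·2° lon, +9·1° lat → SW at lon 6°, lat -1°.
Subsquare u=20, m=12: +20·0.0833333° lon, +12·0.0416667° lat → SW at lon 7.66667°, lat -0.5°.
latitude 0.5000° S, longitude 7.6667° E.

0.5000° S, 7.6667° E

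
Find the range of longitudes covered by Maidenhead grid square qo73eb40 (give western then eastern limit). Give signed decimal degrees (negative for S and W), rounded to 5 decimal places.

154.36667, 154.37500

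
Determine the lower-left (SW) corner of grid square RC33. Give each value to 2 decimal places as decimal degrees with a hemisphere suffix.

67.00° S, 166.00° E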